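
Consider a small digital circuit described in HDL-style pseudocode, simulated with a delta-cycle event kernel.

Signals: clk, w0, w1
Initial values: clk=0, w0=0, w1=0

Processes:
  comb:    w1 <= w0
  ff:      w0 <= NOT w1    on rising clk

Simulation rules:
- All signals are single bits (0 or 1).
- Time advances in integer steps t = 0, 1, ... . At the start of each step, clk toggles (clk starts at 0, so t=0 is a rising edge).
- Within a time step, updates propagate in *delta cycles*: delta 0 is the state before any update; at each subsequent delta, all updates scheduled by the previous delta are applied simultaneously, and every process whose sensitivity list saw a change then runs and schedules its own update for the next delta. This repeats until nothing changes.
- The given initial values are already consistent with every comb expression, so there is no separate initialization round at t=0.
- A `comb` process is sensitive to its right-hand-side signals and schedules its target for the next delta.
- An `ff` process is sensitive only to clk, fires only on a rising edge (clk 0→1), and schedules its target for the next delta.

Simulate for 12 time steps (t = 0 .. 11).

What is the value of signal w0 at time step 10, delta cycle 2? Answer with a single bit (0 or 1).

0

[bits: w1,clk,w0]
t=0: Δ0=000 Δ1=010 Δ2=011 Δ3=111 | 3Δ
t=1: Δ0=111 Δ1=101 | 1Δ
t=2: Δ0=101 Δ1=111 Δ2=110 Δ3=010 | 3Δ
t=3: Δ0=010 Δ1=000 | 1Δ
t=4: Δ0=000 Δ1=010 Δ2=011 Δ3=111 | 3Δ
t=5: Δ0=111 Δ1=101 | 1Δ
t=6: Δ0=101 Δ1=111 Δ2=110 Δ3=010 | 3Δ
t=7: Δ0=010 Δ1=000 | 1Δ
t=8: Δ0=000 Δ1=010 Δ2=011 Δ3=111 | 3Δ
t=9: Δ0=111 Δ1=101 | 1Δ
t=10: Δ0=101 Δ1=111 Δ2=110 Δ3=010 | 3Δ
t=11: Δ0=010 Δ1=000 | 1Δ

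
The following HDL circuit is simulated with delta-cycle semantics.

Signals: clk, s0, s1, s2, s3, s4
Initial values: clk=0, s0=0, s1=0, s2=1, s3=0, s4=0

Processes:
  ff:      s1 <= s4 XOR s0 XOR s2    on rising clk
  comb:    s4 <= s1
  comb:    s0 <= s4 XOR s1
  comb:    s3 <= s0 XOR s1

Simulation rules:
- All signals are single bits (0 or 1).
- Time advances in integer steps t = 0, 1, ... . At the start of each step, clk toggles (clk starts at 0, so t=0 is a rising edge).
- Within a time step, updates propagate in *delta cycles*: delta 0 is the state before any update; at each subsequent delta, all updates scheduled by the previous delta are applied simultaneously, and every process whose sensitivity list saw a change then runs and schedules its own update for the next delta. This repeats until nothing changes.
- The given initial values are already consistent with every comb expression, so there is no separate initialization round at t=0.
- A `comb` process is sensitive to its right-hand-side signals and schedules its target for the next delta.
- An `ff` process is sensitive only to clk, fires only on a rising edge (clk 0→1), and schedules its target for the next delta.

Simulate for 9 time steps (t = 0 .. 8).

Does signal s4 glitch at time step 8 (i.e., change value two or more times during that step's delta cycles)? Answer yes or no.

t=0 Δ0: s0=0 s1=0 clk=0 s4=0 s2=1 s3=0
  Δ1: clk:0→1
  Δ2: s1:0→1
  Δ3: s0:0→1, s4:0→1, s3:0→1
  Δ4: s0:1→0, s3:1→0
  Δ5: s3:0→1
  (5Δ to stable)
t=1 Δ0: s0=0 s1=1 clk=1 s4=1 s2=1 s3=1
  Δ1: clk:1→0
  (1Δ to stable)
t=2 Δ0: s0=0 s1=1 clk=0 s4=1 s2=1 s3=1
  Δ1: clk:0→1
  Δ2: s1:1→0
  Δ3: s0:0→1, s4:1→0, s3:1→0
  Δ4: s0:1→0, s3:0→1
  Δ5: s3:1→0
  (5Δ to stable)
t=3 Δ0: s0=0 s1=0 clk=1 s4=0 s2=1 s3=0
  Δ1: clk:1→0
  (1Δ to stable)
t=4 Δ0: s0=0 s1=0 clk=0 s4=0 s2=1 s3=0
  Δ1: clk:0→1
  Δ2: s1:0→1
  Δ3: s0:0→1, s4:0→1, s3:0→1
  Δ4: s0:1→0, s3:1→0
  Δ5: s3:0→1
  (5Δ to stable)
t=5 Δ0: s0=0 s1=1 clk=1 s4=1 s2=1 s3=1
  Δ1: clk:1→0
  (1Δ to stable)
t=6 Δ0: s0=0 s1=1 clk=0 s4=1 s2=1 s3=1
  Δ1: clk:0→1
  Δ2: s1:1→0
  Δ3: s0:0→1, s4:1→0, s3:1→0
  Δ4: s0:1→0, s3:0→1
  Δ5: s3:1→0
  (5Δ to stable)
t=7 Δ0: s0=0 s1=0 clk=1 s4=0 s2=1 s3=0
  Δ1: clk:1→0
  (1Δ to stable)
t=8 Δ0: s0=0 s1=0 clk=0 s4=0 s2=1 s3=0
  Δ1: clk:0→1
  Δ2: s1:0→1
  Δ3: s0:0→1, s4:0→1, s3:0→1
  Δ4: s0:1→0, s3:1→0
  Δ5: s3:0→1
  (5Δ to stable)

no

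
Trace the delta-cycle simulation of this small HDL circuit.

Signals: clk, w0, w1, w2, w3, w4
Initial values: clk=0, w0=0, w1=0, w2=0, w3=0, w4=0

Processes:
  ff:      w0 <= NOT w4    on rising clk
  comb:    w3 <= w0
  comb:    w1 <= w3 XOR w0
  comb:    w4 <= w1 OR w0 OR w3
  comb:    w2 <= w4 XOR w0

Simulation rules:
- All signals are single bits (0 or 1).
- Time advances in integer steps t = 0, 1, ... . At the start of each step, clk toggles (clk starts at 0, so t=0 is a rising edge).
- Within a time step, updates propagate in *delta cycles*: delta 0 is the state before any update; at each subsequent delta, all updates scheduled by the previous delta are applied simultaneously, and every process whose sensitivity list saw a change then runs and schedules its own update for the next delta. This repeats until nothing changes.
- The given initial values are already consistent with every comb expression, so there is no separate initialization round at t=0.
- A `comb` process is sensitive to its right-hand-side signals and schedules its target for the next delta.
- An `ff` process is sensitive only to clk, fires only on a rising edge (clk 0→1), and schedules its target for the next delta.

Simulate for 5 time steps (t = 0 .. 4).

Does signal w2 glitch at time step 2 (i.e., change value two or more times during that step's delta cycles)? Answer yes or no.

t0.Δ0 w0=0 w2=0 w4=0 w3=0 clk=0 w1=0
t0.Δ1 w0=0 w2=0 w4=0 w3=0 clk=1 w1=0
t0.Δ2 w0=1 w2=0 w4=0 w3=0 clk=1 w1=0
t0.Δ3 w0=1 w2=1 w4=1 w3=1 clk=1 w1=1
t0.Δ4 w0=1 w2=0 w4=1 w3=1 clk=1 w1=0
t1.Δ0 w0=1 w2=0 w4=1 w3=1 clk=1 w1=0
t1.Δ1 w0=1 w2=0 w4=1 w3=1 clk=0 w1=0
t2.Δ0 w0=1 w2=0 w4=1 w3=1 clk=0 w1=0
t2.Δ1 w0=1 w2=0 w4=1 w3=1 clk=1 w1=0
t2.Δ2 w0=0 w2=0 w4=1 w3=1 clk=1 w1=0
t2.Δ3 w0=0 w2=1 w4=1 w3=0 clk=1 w1=1
t2.Δ4 w0=0 w2=1 w4=1 w3=0 clk=1 w1=0
t2.Δ5 w0=0 w2=1 w4=0 w3=0 clk=1 w1=0
t2.Δ6 w0=0 w2=0 w4=0 w3=0 clk=1 w1=0
t3.Δ0 w0=0 w2=0 w4=0 w3=0 clk=1 w1=0
t3.Δ1 w0=0 w2=0 w4=0 w3=0 clk=0 w1=0
t4.Δ0 w0=0 w2=0 w4=0 w3=0 clk=0 w1=0
t4.Δ1 w0=0 w2=0 w4=0 w3=0 clk=1 w1=0
t4.Δ2 w0=1 w2=0 w4=0 w3=0 clk=1 w1=0
t4.Δ3 w0=1 w2=1 w4=1 w3=1 clk=1 w1=1
t4.Δ4 w0=1 w2=0 w4=1 w3=1 clk=1 w1=0

yes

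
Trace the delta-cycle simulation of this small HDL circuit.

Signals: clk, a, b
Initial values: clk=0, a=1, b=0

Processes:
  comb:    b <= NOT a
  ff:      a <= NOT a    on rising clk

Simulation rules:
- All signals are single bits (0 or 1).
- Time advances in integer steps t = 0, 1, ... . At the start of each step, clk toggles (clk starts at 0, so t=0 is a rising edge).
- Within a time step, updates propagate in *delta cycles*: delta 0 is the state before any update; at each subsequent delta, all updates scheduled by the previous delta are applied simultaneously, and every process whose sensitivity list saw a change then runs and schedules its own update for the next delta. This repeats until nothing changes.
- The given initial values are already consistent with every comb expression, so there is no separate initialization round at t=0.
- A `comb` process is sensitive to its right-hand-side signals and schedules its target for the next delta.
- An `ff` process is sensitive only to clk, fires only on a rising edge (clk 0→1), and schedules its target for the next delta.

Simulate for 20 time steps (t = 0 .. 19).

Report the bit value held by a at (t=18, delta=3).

t=0 Δ0: clk=0 b=0 a=1
  Δ1: clk:0→1
  Δ2: a:1→0
  Δ3: b:0→1
  (3Δ to stable)
t=1 Δ0: clk=1 b=1 a=0
  Δ1: clk:1→0
  (1Δ to stable)
t=2 Δ0: clk=0 b=1 a=0
  Δ1: clk:0→1
  Δ2: a:0→1
  Δ3: b:1→0
  (3Δ to stable)
t=3 Δ0: clk=1 b=0 a=1
  Δ1: clk:1→0
  (1Δ to stable)
t=4 Δ0: clk=0 b=0 a=1
  Δ1: clk:0→1
  Δ2: a:1→0
  Δ3: b:0→1
  (3Δ to stable)
t=5 Δ0: clk=1 b=1 a=0
  Δ1: clk:1→0
  (1Δ to stable)
t=6 Δ0: clk=0 b=1 a=0
  Δ1: clk:0→1
  Δ2: a:0→1
  Δ3: b:1→0
  (3Δ to stable)
t=7 Δ0: clk=1 b=0 a=1
  Δ1: clk:1→0
  (1Δ to stable)
t=8 Δ0: clk=0 b=0 a=1
  Δ1: clk:0→1
  Δ2: a:1→0
  Δ3: b:0→1
  (3Δ to stable)
t=9 Δ0: clk=1 b=1 a=0
  Δ1: clk:1→0
  (1Δ to stable)
t=10 Δ0: clk=0 b=1 a=0
  Δ1: clk:0→1
  Δ2: a:0→1
  Δ3: b:1→0
  (3Δ to stable)
t=11 Δ0: clk=1 b=0 a=1
  Δ1: clk:1→0
  (1Δ to stable)
t=12 Δ0: clk=0 b=0 a=1
  Δ1: clk:0→1
  Δ2: a:1→0
  Δ3: b:0→1
  (3Δ to stable)
t=13 Δ0: clk=1 b=1 a=0
  Δ1: clk:1→0
  (1Δ to stable)
t=14 Δ0: clk=0 b=1 a=0
  Δ1: clk:0→1
  Δ2: a:0→1
  Δ3: b:1→0
  (3Δ to stable)
t=15 Δ0: clk=1 b=0 a=1
  Δ1: clk:1→0
  (1Δ to stable)
t=16 Δ0: clk=0 b=0 a=1
  Δ1: clk:0→1
  Δ2: a:1→0
  Δ3: b:0→1
  (3Δ to stable)
t=17 Δ0: clk=1 b=1 a=0
  Δ1: clk:1→0
  (1Δ to stable)
t=18 Δ0: clk=0 b=1 a=0
  Δ1: clk:0→1
  Δ2: a:0→1
  Δ3: b:1→0
  (3Δ to stable)
t=19 Δ0: clk=1 b=0 a=1
  Δ1: clk:1→0
  (1Δ to stable)

1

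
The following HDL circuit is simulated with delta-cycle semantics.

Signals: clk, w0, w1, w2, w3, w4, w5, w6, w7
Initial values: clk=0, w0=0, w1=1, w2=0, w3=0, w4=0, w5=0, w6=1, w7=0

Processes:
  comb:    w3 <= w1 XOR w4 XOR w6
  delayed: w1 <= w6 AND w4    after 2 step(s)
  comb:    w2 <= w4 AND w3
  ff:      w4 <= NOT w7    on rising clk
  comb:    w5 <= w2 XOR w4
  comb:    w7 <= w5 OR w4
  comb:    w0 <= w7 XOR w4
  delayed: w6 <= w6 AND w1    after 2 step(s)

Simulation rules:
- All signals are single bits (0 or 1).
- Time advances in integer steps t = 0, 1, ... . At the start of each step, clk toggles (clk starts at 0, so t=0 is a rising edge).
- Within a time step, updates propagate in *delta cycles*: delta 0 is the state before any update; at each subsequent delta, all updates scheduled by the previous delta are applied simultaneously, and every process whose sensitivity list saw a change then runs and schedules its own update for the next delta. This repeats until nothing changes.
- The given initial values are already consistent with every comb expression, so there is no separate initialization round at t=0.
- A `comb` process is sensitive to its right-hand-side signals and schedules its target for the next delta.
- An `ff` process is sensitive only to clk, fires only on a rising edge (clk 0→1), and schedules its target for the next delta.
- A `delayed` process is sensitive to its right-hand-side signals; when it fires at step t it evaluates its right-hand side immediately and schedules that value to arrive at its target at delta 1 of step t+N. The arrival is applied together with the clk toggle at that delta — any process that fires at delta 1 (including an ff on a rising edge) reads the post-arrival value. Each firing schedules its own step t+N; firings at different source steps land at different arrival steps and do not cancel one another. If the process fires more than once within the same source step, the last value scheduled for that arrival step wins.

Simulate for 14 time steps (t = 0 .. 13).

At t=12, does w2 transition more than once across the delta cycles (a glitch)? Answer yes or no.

no

t=0 Δ0: w3=0 w4=0 w2=0 w1=1 w5=0 w7=0 w0=0 clk=0 w6=1
  Δ1: clk:0→1
  Δ2: w4:0→1
  Δ3: w3:0→1, w5:0→1, w7:0→1, w0:0→1
  Δ4: w2:0→1, w0:1→0
  Δ5: w5:1→0
  (5Δ to stable)
t=1 Δ0: w3=1 w4=1 w2=1 w1=1 w5=0 w7=1 w0=0 clk=1 w6=1
  Δ1: clk:1→0
  (1Δ to stable)
t=2 Δ0: w3=1 w4=1 w2=1 w1=1 w5=0 w7=1 w0=0 clk=0 w6=1
  Δ1: clk:0→1
  Δ2: w4:1→0
  Δ3: w3:1→0, w2:1→0, w5:0→1, w7:1→0, w0:0→1
  Δ4: w5:1→0, w7:0→1, w0:1→0
  Δ5: w7:1→0, w0:0→1
  Δ6: w0:1→0
  (6Δ to stable)
t=3 Δ0: w3=0 w4=0 w2=0 w1=1 w5=0 w7=0 w0=0 clk=1 w6=1
  Δ1: clk:1→0
  (1Δ to stable)
t=4 Δ0: w3=0 w4=0 w2=0 w1=1 w5=0 w7=0 w0=0 clk=0 w6=1
  Δ1: w1:1→0, clk:0→1
  Δ2: w3:0→1, w4:0→1
  Δ3: w3:1→0, w2:0→1, w5:0→1, w7:0→1, w0:0→1
  Δ4: w2:1→0, w5:1→0, w0:1→0
  Δ5: w5:0→1
  (5Δ to stable)
t=5 Δ0: w3=0 w4=1 w2=0 w1=0 w5=1 w7=1 w0=0 clk=1 w6=1
  Δ1: clk:1→0
  (1Δ to stable)
t=6 Δ0: w3=0 w4=1 w2=0 w1=0 w5=1 w7=1 w0=0 clk=0 w6=1
  Δ1: w1:0→1, clk:0→1, w6:1→0
  Δ2: w4:1→0
  Δ3: w3:0→1, w5:1→0, w0:0→1
  Δ4: w7:1→0
  Δ5: w0:1→0
  (5Δ to stable)
t=7 Δ0: w3=1 w4=0 w2=0 w1=1 w5=0 w7=0 w0=0 clk=1 w6=0
  Δ1: clk:1→0
  (1Δ to stable)
t=8 Δ0: w3=1 w4=0 w2=0 w1=1 w5=0 w7=0 w0=0 clk=0 w6=0
  Δ1: w1:1→0, clk:0→1
  Δ2: w3:1→0, w4:0→1
  Δ3: w3:0→1, w5:0→1, w7:0→1, w0:0→1
  Δ4: w2:0→1, w0:1→0
  Δ5: w5:1→0
  (5Δ to stable)
t=9 Δ0: w3=1 w4=1 w2=1 w1=0 w5=0 w7=1 w0=0 clk=1 w6=0
  Δ1: clk:1→0
  (1Δ to stable)
t=10 Δ0: w3=1 w4=1 w2=1 w1=0 w5=0 w7=1 w0=0 clk=0 w6=0
  Δ1: clk:0→1
  Δ2: w4:1→0
  Δ3: w3:1→0, w2:1→0, w5:0→1, w7:1→0, w0:0→1
  Δ4: w5:1→0, w7:0→1, w0:1→0
  Δ5: w7:1→0, w0:0→1
  Δ6: w0:1→0
  (6Δ to stable)
t=11 Δ0: w3=0 w4=0 w2=0 w1=0 w5=0 w7=0 w0=0 clk=1 w6=0
  Δ1: clk:1→0
  (1Δ to stable)
t=12 Δ0: w3=0 w4=0 w2=0 w1=0 w5=0 w7=0 w0=0 clk=0 w6=0
  Δ1: clk:0→1
  Δ2: w4:0→1
  Δ3: w3:0→1, w5:0→1, w7:0→1, w0:0→1
  Δ4: w2:0→1, w0:1→0
  Δ5: w5:1→0
  (5Δ to stable)
t=13 Δ0: w3=1 w4=1 w2=1 w1=0 w5=0 w7=1 w0=0 clk=1 w6=0
  Δ1: clk:1→0
  (1Δ to stable)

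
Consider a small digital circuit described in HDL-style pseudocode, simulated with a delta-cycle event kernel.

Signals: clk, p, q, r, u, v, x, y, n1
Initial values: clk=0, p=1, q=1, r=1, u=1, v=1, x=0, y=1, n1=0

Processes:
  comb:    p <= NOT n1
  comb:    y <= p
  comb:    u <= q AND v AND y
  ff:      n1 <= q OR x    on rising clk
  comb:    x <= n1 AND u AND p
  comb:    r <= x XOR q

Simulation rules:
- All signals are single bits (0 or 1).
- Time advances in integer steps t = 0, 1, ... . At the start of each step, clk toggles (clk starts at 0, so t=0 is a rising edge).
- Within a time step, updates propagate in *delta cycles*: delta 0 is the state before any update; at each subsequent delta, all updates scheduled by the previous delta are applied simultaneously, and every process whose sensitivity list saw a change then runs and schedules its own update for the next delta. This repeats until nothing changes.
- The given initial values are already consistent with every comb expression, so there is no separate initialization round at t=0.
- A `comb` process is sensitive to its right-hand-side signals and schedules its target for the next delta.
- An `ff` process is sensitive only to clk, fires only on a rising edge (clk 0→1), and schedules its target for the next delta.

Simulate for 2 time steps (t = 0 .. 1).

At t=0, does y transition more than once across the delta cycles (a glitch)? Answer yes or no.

no

[bits: r,p,clk,v,q,n1,y,u,x]
t=0: Δ0=110110110 Δ1=111110110 Δ2=111111110 Δ3=101111111 Δ4=001111010 Δ5=101111000 | 5Δ
t=1: Δ0=101111000 Δ1=100111000 | 1Δ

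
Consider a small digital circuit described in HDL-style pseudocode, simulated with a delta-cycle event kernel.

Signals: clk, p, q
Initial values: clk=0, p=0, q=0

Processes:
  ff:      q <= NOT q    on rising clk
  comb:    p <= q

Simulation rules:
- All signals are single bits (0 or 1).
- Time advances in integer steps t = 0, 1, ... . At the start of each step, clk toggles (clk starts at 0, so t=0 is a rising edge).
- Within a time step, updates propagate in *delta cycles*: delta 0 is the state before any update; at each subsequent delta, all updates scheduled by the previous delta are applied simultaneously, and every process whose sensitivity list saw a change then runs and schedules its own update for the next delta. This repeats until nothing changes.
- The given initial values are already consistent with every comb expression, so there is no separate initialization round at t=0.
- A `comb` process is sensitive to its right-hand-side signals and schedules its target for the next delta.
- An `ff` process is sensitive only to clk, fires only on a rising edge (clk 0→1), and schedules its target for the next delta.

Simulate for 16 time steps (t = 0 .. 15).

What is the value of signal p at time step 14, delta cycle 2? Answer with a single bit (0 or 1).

t=0 Δ0: clk=0 q=0 p=0
  Δ1: clk:0→1
  Δ2: q:0→1
  Δ3: p:0→1
  (3Δ to stable)
t=1 Δ0: clk=1 q=1 p=1
  Δ1: clk:1→0
  (1Δ to stable)
t=2 Δ0: clk=0 q=1 p=1
  Δ1: clk:0→1
  Δ2: q:1→0
  Δ3: p:1→0
  (3Δ to stable)
t=3 Δ0: clk=1 q=0 p=0
  Δ1: clk:1→0
  (1Δ to stable)
t=4 Δ0: clk=0 q=0 p=0
  Δ1: clk:0→1
  Δ2: q:0→1
  Δ3: p:0→1
  (3Δ to stable)
t=5 Δ0: clk=1 q=1 p=1
  Δ1: clk:1→0
  (1Δ to stable)
t=6 Δ0: clk=0 q=1 p=1
  Δ1: clk:0→1
  Δ2: q:1→0
  Δ3: p:1→0
  (3Δ to stable)
t=7 Δ0: clk=1 q=0 p=0
  Δ1: clk:1→0
  (1Δ to stable)
t=8 Δ0: clk=0 q=0 p=0
  Δ1: clk:0→1
  Δ2: q:0→1
  Δ3: p:0→1
  (3Δ to stable)
t=9 Δ0: clk=1 q=1 p=1
  Δ1: clk:1→0
  (1Δ to stable)
t=10 Δ0: clk=0 q=1 p=1
  Δ1: clk:0→1
  Δ2: q:1→0
  Δ3: p:1→0
  (3Δ to stable)
t=11 Δ0: clk=1 q=0 p=0
  Δ1: clk:1→0
  (1Δ to stable)
t=12 Δ0: clk=0 q=0 p=0
  Δ1: clk:0→1
  Δ2: q:0→1
  Δ3: p:0→1
  (3Δ to stable)
t=13 Δ0: clk=1 q=1 p=1
  Δ1: clk:1→0
  (1Δ to stable)
t=14 Δ0: clk=0 q=1 p=1
  Δ1: clk:0→1
  Δ2: q:1→0
  Δ3: p:1→0
  (3Δ to stable)
t=15 Δ0: clk=1 q=0 p=0
  Δ1: clk:1→0
  (1Δ to stable)

1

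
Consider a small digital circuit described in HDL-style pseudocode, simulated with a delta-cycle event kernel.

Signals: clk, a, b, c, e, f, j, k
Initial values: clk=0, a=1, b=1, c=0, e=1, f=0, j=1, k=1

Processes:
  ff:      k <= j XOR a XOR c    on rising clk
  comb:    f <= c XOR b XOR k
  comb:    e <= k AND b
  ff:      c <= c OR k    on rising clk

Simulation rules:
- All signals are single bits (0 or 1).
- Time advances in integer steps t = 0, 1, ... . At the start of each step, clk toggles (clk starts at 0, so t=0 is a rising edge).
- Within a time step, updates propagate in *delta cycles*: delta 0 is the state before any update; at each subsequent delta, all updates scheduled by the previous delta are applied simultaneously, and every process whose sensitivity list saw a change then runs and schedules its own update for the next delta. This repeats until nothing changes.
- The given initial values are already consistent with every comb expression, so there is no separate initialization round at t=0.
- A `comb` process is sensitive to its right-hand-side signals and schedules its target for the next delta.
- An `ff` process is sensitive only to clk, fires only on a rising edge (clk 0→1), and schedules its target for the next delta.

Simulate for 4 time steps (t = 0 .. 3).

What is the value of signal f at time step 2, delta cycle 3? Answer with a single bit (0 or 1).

t=0 Δ0: a=1 b=1 e=1 k=1 c=0 clk=0 j=1 f=0
  Δ1: clk:0→1
  Δ2: k:1→0, c:0→1
  Δ3: e:1→0
  (3Δ to stable)
t=1 Δ0: a=1 b=1 e=0 k=0 c=1 clk=1 j=1 f=0
  Δ1: clk:1→0
  (1Δ to stable)
t=2 Δ0: a=1 b=1 e=0 k=0 c=1 clk=0 j=1 f=0
  Δ1: clk:0→1
  Δ2: k:0→1
  Δ3: e:0→1, f:0→1
  (3Δ to stable)
t=3 Δ0: a=1 b=1 e=1 k=1 c=1 clk=1 j=1 f=1
  Δ1: clk:1→0
  (1Δ to stable)

1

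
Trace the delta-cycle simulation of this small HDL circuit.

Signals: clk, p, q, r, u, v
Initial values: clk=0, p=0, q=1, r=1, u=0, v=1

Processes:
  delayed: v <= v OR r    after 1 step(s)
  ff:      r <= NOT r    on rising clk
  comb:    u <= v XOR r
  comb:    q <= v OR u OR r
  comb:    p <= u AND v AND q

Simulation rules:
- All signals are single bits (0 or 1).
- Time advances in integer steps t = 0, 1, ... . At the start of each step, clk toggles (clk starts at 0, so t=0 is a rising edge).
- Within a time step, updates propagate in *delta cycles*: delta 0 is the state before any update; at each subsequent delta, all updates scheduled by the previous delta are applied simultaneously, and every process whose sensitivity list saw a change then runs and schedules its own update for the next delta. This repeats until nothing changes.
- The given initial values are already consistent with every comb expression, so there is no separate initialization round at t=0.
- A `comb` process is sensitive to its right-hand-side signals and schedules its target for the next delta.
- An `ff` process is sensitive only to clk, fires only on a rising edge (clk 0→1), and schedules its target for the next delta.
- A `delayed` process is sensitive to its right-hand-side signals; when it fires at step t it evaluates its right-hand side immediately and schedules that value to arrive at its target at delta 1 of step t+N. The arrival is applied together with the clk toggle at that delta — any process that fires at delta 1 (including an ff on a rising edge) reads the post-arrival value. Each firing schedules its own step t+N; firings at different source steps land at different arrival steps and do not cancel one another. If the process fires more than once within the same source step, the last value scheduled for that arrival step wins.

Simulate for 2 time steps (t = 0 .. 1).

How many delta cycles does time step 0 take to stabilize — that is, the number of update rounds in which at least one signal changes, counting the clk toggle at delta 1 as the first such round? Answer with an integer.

4

t=0 Δ0: r=1 clk=0 v=1 p=0 u=0 q=1
  Δ1: clk:0→1
  Δ2: r:1→0
  Δ3: u:0→1
  Δ4: p:0→1
  (4Δ to stable)
t=1 Δ0: r=0 clk=1 v=1 p=1 u=1 q=1
  Δ1: clk:1→0
  (1Δ to stable)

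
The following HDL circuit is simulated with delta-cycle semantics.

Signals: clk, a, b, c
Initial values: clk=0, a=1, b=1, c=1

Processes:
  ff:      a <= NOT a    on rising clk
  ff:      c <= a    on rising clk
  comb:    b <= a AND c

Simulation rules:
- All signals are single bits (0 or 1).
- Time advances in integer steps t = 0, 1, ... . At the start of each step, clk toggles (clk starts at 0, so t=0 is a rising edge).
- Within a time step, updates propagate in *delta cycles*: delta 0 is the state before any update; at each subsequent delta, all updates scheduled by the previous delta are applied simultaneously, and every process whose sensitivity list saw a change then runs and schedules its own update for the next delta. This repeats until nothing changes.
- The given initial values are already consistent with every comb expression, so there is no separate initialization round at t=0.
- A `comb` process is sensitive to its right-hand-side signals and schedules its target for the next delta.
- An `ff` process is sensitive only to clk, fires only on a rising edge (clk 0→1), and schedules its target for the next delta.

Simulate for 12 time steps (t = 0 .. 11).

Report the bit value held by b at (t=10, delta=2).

0

t0.Δ0 c=1 a=1 clk=0 b=1
t0.Δ1 c=1 a=1 clk=1 b=1
t0.Δ2 c=1 a=0 clk=1 b=1
t0.Δ3 c=1 a=0 clk=1 b=0
t1.Δ0 c=1 a=0 clk=1 b=0
t1.Δ1 c=1 a=0 clk=0 b=0
t2.Δ0 c=1 a=0 clk=0 b=0
t2.Δ1 c=1 a=0 clk=1 b=0
t2.Δ2 c=0 a=1 clk=1 b=0
t3.Δ0 c=0 a=1 clk=1 b=0
t3.Δ1 c=0 a=1 clk=0 b=0
t4.Δ0 c=0 a=1 clk=0 b=0
t4.Δ1 c=0 a=1 clk=1 b=0
t4.Δ2 c=1 a=0 clk=1 b=0
t5.Δ0 c=1 a=0 clk=1 b=0
t5.Δ1 c=1 a=0 clk=0 b=0
t6.Δ0 c=1 a=0 clk=0 b=0
t6.Δ1 c=1 a=0 clk=1 b=0
t6.Δ2 c=0 a=1 clk=1 b=0
t7.Δ0 c=0 a=1 clk=1 b=0
t7.Δ1 c=0 a=1 clk=0 b=0
t8.Δ0 c=0 a=1 clk=0 b=0
t8.Δ1 c=0 a=1 clk=1 b=0
t8.Δ2 c=1 a=0 clk=1 b=0
t9.Δ0 c=1 a=0 clk=1 b=0
t9.Δ1 c=1 a=0 clk=0 b=0
t10.Δ0 c=1 a=0 clk=0 b=0
t10.Δ1 c=1 a=0 clk=1 b=0
t10.Δ2 c=0 a=1 clk=1 b=0
t11.Δ0 c=0 a=1 clk=1 b=0
t11.Δ1 c=0 a=1 clk=0 b=0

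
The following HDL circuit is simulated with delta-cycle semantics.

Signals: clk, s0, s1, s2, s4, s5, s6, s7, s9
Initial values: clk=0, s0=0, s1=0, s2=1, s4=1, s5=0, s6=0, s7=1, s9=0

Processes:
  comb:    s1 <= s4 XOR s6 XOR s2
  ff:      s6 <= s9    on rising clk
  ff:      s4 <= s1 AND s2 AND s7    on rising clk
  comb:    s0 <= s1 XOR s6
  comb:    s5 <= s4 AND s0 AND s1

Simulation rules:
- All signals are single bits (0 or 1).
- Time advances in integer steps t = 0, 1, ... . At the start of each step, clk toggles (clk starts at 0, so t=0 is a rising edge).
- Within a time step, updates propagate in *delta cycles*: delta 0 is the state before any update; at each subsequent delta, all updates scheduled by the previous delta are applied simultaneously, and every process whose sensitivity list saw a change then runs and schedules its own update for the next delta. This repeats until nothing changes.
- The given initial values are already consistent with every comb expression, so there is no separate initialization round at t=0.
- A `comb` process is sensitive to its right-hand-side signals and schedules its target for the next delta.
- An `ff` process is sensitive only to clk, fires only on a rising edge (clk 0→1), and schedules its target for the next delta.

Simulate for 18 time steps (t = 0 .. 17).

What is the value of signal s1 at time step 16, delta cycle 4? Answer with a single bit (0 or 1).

1

t=0 Δ0: s6=0 s4=1 s0=0 s1=0 clk=0 s7=1 s2=1 s5=0 s9=0
  Δ1: clk:0→1
  Δ2: s4:1→0
  Δ3: s1:0→1
  Δ4: s0:0→1
  (4Δ to stable)
t=1 Δ0: s6=0 s4=0 s0=1 s1=1 clk=1 s7=1 s2=1 s5=0 s9=0
  Δ1: clk:1→0
  (1Δ to stable)
t=2 Δ0: s6=0 s4=0 s0=1 s1=1 clk=0 s7=1 s2=1 s5=0 s9=0
  Δ1: clk:0→1
  Δ2: s4:0→1
  Δ3: s1:1→0, s5:0→1
  Δ4: s0:1→0, s5:1→0
  (4Δ to stable)
t=3 Δ0: s6=0 s4=1 s0=0 s1=0 clk=1 s7=1 s2=1 s5=0 s9=0
  Δ1: clk:1→0
  (1Δ to stable)
t=4 Δ0: s6=0 s4=1 s0=0 s1=0 clk=0 s7=1 s2=1 s5=0 s9=0
  Δ1: clk:0→1
  Δ2: s4:1→0
  Δ3: s1:0→1
  Δ4: s0:0→1
  (4Δ to stable)
t=5 Δ0: s6=0 s4=0 s0=1 s1=1 clk=1 s7=1 s2=1 s5=0 s9=0
  Δ1: clk:1→0
  (1Δ to stable)
t=6 Δ0: s6=0 s4=0 s0=1 s1=1 clk=0 s7=1 s2=1 s5=0 s9=0
  Δ1: clk:0→1
  Δ2: s4:0→1
  Δ3: s1:1→0, s5:0→1
  Δ4: s0:1→0, s5:1→0
  (4Δ to stable)
t=7 Δ0: s6=0 s4=1 s0=0 s1=0 clk=1 s7=1 s2=1 s5=0 s9=0
  Δ1: clk:1→0
  (1Δ to stable)
t=8 Δ0: s6=0 s4=1 s0=0 s1=0 clk=0 s7=1 s2=1 s5=0 s9=0
  Δ1: clk:0→1
  Δ2: s4:1→0
  Δ3: s1:0→1
  Δ4: s0:0→1
  (4Δ to stable)
t=9 Δ0: s6=0 s4=0 s0=1 s1=1 clk=1 s7=1 s2=1 s5=0 s9=0
  Δ1: clk:1→0
  (1Δ to stable)
t=10 Δ0: s6=0 s4=0 s0=1 s1=1 clk=0 s7=1 s2=1 s5=0 s9=0
  Δ1: clk:0→1
  Δ2: s4:0→1
  Δ3: s1:1→0, s5:0→1
  Δ4: s0:1→0, s5:1→0
  (4Δ to stable)
t=11 Δ0: s6=0 s4=1 s0=0 s1=0 clk=1 s7=1 s2=1 s5=0 s9=0
  Δ1: clk:1→0
  (1Δ to stable)
t=12 Δ0: s6=0 s4=1 s0=0 s1=0 clk=0 s7=1 s2=1 s5=0 s9=0
  Δ1: clk:0→1
  Δ2: s4:1→0
  Δ3: s1:0→1
  Δ4: s0:0→1
  (4Δ to stable)
t=13 Δ0: s6=0 s4=0 s0=1 s1=1 clk=1 s7=1 s2=1 s5=0 s9=0
  Δ1: clk:1→0
  (1Δ to stable)
t=14 Δ0: s6=0 s4=0 s0=1 s1=1 clk=0 s7=1 s2=1 s5=0 s9=0
  Δ1: clk:0→1
  Δ2: s4:0→1
  Δ3: s1:1→0, s5:0→1
  Δ4: s0:1→0, s5:1→0
  (4Δ to stable)
t=15 Δ0: s6=0 s4=1 s0=0 s1=0 clk=1 s7=1 s2=1 s5=0 s9=0
  Δ1: clk:1→0
  (1Δ to stable)
t=16 Δ0: s6=0 s4=1 s0=0 s1=0 clk=0 s7=1 s2=1 s5=0 s9=0
  Δ1: clk:0→1
  Δ2: s4:1→0
  Δ3: s1:0→1
  Δ4: s0:0→1
  (4Δ to stable)
t=17 Δ0: s6=0 s4=0 s0=1 s1=1 clk=1 s7=1 s2=1 s5=0 s9=0
  Δ1: clk:1→0
  (1Δ to stable)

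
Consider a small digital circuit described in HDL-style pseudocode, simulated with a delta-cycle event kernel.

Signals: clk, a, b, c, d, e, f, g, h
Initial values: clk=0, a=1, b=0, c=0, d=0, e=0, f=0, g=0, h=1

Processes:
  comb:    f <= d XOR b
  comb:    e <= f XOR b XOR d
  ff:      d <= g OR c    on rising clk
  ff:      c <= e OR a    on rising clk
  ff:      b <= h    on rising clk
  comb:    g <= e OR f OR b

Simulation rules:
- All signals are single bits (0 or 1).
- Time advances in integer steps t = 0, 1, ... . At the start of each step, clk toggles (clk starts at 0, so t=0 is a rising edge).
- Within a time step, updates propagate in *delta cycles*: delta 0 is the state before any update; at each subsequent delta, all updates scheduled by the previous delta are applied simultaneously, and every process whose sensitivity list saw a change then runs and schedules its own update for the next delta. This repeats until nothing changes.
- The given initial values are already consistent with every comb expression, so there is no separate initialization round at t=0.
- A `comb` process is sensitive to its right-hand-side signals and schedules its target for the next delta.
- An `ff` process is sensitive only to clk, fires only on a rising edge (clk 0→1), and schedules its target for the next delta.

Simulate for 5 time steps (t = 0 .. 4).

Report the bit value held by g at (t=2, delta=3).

[bits: g,clk,f,h,a,b,c,e,d]
t=0: Δ0=000110000 Δ1=010110000 Δ2=010111100 Δ3=111111110 Δ4=111111100 | 4Δ
t=1: Δ0=111111100 Δ1=101111100 | 1Δ
t=2: Δ0=101111100 Δ1=111111100 Δ2=111111101 Δ3=110111111 Δ4=110111101 | 4Δ
t=3: Δ0=110111101 Δ1=100111101 | 1Δ
t=4: Δ0=100111101 Δ1=110111101 | 1Δ

1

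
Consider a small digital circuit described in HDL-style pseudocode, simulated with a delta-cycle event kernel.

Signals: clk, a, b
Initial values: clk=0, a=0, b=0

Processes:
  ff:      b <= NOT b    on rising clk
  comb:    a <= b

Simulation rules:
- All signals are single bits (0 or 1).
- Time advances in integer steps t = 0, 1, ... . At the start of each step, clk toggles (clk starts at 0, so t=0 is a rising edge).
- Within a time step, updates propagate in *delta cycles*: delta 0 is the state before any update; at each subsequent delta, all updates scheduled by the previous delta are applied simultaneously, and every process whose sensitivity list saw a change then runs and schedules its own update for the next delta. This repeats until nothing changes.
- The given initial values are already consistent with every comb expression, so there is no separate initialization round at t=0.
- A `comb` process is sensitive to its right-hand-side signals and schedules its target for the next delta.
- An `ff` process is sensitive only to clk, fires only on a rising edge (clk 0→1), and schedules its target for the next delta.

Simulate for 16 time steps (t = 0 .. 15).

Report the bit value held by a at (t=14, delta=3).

[bits: a,b,clk]
t=0: Δ0=000 Δ1=001 Δ2=011 Δ3=111 | 3Δ
t=1: Δ0=111 Δ1=110 | 1Δ
t=2: Δ0=110 Δ1=111 Δ2=101 Δ3=001 | 3Δ
t=3: Δ0=001 Δ1=000 | 1Δ
t=4: Δ0=000 Δ1=001 Δ2=011 Δ3=111 | 3Δ
t=5: Δ0=111 Δ1=110 | 1Δ
t=6: Δ0=110 Δ1=111 Δ2=101 Δ3=001 | 3Δ
t=7: Δ0=001 Δ1=000 | 1Δ
t=8: Δ0=000 Δ1=001 Δ2=011 Δ3=111 | 3Δ
t=9: Δ0=111 Δ1=110 | 1Δ
t=10: Δ0=110 Δ1=111 Δ2=101 Δ3=001 | 3Δ
t=11: Δ0=001 Δ1=000 | 1Δ
t=12: Δ0=000 Δ1=001 Δ2=011 Δ3=111 | 3Δ
t=13: Δ0=111 Δ1=110 | 1Δ
t=14: Δ0=110 Δ1=111 Δ2=101 Δ3=001 | 3Δ
t=15: Δ0=001 Δ1=000 | 1Δ

0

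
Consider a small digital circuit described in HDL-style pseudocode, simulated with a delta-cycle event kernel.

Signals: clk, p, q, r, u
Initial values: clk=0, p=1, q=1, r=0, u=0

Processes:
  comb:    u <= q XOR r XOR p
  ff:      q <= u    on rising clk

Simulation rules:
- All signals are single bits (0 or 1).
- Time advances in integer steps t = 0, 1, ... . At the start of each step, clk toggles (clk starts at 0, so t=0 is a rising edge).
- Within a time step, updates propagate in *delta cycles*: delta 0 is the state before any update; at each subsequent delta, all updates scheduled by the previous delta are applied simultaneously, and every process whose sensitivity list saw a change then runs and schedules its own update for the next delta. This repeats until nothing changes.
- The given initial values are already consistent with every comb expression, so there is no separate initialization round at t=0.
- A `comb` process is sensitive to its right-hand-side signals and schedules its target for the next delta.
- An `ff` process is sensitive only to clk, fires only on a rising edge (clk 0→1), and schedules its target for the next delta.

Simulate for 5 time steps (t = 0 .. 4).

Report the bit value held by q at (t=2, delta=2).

1

t0.Δ0 r=0 q=1 u=0 clk=0 p=1
t0.Δ1 r=0 q=1 u=0 clk=1 p=1
t0.Δ2 r=0 q=0 u=0 clk=1 p=1
t0.Δ3 r=0 q=0 u=1 clk=1 p=1
t1.Δ0 r=0 q=0 u=1 clk=1 p=1
t1.Δ1 r=0 q=0 u=1 clk=0 p=1
t2.Δ0 r=0 q=0 u=1 clk=0 p=1
t2.Δ1 r=0 q=0 u=1 clk=1 p=1
t2.Δ2 r=0 q=1 u=1 clk=1 p=1
t2.Δ3 r=0 q=1 u=0 clk=1 p=1
t3.Δ0 r=0 q=1 u=0 clk=1 p=1
t3.Δ1 r=0 q=1 u=0 clk=0 p=1
t4.Δ0 r=0 q=1 u=0 clk=0 p=1
t4.Δ1 r=0 q=1 u=0 clk=1 p=1
t4.Δ2 r=0 q=0 u=0 clk=1 p=1
t4.Δ3 r=0 q=0 u=1 clk=1 p=1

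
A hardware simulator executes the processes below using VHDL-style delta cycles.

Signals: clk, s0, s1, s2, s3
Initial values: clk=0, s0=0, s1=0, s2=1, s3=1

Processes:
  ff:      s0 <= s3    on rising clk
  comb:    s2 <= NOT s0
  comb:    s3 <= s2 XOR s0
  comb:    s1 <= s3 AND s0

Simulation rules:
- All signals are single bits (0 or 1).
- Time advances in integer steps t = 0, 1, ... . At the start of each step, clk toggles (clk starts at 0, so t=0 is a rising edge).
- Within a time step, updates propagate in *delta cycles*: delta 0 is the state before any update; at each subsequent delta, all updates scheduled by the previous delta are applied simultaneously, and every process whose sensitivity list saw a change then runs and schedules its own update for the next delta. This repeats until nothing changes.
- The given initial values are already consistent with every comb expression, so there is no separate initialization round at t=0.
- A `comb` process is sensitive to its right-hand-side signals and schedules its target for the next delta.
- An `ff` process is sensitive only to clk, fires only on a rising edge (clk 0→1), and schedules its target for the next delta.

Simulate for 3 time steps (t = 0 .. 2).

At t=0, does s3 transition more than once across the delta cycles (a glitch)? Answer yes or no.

[bits: s3,s1,s2,s0,clk]
t=0: Δ0=10100 Δ1=10101 Δ2=10111 Δ3=01011 Δ4=10011 Δ5=11011 | 5Δ
t=1: Δ0=11011 Δ1=11010 | 1Δ
t=2: Δ0=11010 Δ1=11011 | 1Δ

yes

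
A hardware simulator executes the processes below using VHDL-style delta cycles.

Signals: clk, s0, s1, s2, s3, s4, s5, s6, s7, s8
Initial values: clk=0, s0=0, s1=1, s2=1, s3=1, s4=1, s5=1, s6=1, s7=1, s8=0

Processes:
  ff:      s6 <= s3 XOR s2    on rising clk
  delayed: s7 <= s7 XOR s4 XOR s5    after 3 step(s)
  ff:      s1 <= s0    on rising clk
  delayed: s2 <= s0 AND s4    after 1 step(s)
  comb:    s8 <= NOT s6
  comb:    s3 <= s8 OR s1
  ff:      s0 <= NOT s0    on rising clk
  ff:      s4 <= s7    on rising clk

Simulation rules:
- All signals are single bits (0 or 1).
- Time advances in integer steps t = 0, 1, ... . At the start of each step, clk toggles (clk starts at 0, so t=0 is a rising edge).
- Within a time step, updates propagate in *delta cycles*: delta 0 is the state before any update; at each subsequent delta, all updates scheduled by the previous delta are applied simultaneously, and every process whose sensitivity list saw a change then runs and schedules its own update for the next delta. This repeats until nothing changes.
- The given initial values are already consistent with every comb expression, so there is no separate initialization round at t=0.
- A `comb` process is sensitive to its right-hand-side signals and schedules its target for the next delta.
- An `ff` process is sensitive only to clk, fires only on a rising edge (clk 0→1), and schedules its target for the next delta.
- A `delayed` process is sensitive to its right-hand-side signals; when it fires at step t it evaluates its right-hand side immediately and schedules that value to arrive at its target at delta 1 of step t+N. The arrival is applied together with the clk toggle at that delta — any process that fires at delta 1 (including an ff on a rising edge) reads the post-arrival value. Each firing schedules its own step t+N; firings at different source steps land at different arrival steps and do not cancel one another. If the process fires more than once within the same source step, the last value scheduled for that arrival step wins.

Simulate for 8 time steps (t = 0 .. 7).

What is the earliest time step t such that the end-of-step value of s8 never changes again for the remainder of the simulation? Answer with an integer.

4

t=0 Δ0: s2=1 s5=1 s7=1 s0=0 clk=0 s1=1 s4=1 s3=1 s6=1 s8=0
  Δ1: clk:0→1
  Δ2: s0:0→1, s1:1→0, s6:1→0
  Δ3: s3:1→0, s8:0→1
  Δ4: s3:0→1
  (4Δ to stable)
t=1 Δ0: s2=1 s5=1 s7=1 s0=1 clk=1 s1=0 s4=1 s3=1 s6=0 s8=1
  Δ1: clk:1→0
  (1Δ to stable)
t=2 Δ0: s2=1 s5=1 s7=1 s0=1 clk=0 s1=0 s4=1 s3=1 s6=0 s8=1
  Δ1: clk:0→1
  Δ2: s0:1→0, s1:0→1
  (2Δ to stable)
t=3 Δ0: s2=1 s5=1 s7=1 s0=0 clk=1 s1=1 s4=1 s3=1 s6=0 s8=1
  Δ1: s2:1→0, clk:1→0
  (1Δ to stable)
t=4 Δ0: s2=0 s5=1 s7=1 s0=0 clk=0 s1=1 s4=1 s3=1 s6=0 s8=1
  Δ1: clk:0→1
  Δ2: s0:0→1, s1:1→0, s6:0→1
  Δ3: s8:1→0
  Δ4: s3:1→0
  (4Δ to stable)
t=5 Δ0: s2=0 s5=1 s7=1 s0=1 clk=1 s1=0 s4=1 s3=0 s6=1 s8=0
  Δ1: s2:0→1, clk:1→0
  (1Δ to stable)
t=6 Δ0: s2=1 s5=1 s7=1 s0=1 clk=0 s1=0 s4=1 s3=0 s6=1 s8=0
  Δ1: clk:0→1
  Δ2: s0:1→0, s1:0→1
  Δ3: s3:0→1
  (3Δ to stable)
t=7 Δ0: s2=1 s5=1 s7=1 s0=0 clk=1 s1=1 s4=1 s3=1 s6=1 s8=0
  Δ1: s2:1→0, clk:1→0
  (1Δ to stable)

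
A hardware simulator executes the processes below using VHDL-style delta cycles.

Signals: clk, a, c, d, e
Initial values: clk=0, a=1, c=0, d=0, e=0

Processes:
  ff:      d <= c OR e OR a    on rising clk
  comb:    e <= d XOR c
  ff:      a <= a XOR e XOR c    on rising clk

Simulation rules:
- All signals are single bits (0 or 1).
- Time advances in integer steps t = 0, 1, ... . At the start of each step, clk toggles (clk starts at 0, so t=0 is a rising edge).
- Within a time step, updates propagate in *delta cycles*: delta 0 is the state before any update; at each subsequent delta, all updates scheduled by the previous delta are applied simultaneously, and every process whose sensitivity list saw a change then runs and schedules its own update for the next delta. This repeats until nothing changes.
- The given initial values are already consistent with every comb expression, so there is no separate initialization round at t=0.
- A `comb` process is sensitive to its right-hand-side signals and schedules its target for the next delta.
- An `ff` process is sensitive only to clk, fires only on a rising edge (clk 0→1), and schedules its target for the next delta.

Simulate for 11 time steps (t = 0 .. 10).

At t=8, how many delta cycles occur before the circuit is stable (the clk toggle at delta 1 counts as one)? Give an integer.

2

t0.Δ0 e=0 c=0 clk=0 d=0 a=1
t0.Δ1 e=0 c=0 clk=1 d=0 a=1
t0.Δ2 e=0 c=0 clk=1 d=1 a=1
t0.Δ3 e=1 c=0 clk=1 d=1 a=1
t1.Δ0 e=1 c=0 clk=1 d=1 a=1
t1.Δ1 e=1 c=0 clk=0 d=1 a=1
t2.Δ0 e=1 c=0 clk=0 d=1 a=1
t2.Δ1 e=1 c=0 clk=1 d=1 a=1
t2.Δ2 e=1 c=0 clk=1 d=1 a=0
t3.Δ0 e=1 c=0 clk=1 d=1 a=0
t3.Δ1 e=1 c=0 clk=0 d=1 a=0
t4.Δ0 e=1 c=0 clk=0 d=1 a=0
t4.Δ1 e=1 c=0 clk=1 d=1 a=0
t4.Δ2 e=1 c=0 clk=1 d=1 a=1
t5.Δ0 e=1 c=0 clk=1 d=1 a=1
t5.Δ1 e=1 c=0 clk=0 d=1 a=1
t6.Δ0 e=1 c=0 clk=0 d=1 a=1
t6.Δ1 e=1 c=0 clk=1 d=1 a=1
t6.Δ2 e=1 c=0 clk=1 d=1 a=0
t7.Δ0 e=1 c=0 clk=1 d=1 a=0
t7.Δ1 e=1 c=0 clk=0 d=1 a=0
t8.Δ0 e=1 c=0 clk=0 d=1 a=0
t8.Δ1 e=1 c=0 clk=1 d=1 a=0
t8.Δ2 e=1 c=0 clk=1 d=1 a=1
t9.Δ0 e=1 c=0 clk=1 d=1 a=1
t9.Δ1 e=1 c=0 clk=0 d=1 a=1
t10.Δ0 e=1 c=0 clk=0 d=1 a=1
t10.Δ1 e=1 c=0 clk=1 d=1 a=1
t10.Δ2 e=1 c=0 clk=1 d=1 a=0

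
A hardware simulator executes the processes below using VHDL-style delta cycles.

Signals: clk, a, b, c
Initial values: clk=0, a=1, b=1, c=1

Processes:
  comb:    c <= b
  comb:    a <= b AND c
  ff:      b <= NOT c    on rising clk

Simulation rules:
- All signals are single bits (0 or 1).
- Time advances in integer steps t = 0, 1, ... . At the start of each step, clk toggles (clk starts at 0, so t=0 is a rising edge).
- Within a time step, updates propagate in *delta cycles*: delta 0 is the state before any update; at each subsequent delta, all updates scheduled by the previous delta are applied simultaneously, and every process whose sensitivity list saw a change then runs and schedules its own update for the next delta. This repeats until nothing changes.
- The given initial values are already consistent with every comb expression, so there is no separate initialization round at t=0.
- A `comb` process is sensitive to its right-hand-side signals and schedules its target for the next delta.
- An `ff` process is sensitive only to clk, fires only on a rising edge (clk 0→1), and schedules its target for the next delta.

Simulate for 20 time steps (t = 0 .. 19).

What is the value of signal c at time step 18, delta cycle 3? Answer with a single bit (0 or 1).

[bits: clk,a,b,c]
t=0: Δ0=0111 Δ1=1111 Δ2=1101 Δ3=1000 | 3Δ
t=1: Δ0=1000 Δ1=0000 | 1Δ
t=2: Δ0=0000 Δ1=1000 Δ2=1010 Δ3=1011 Δ4=1111 | 4Δ
t=3: Δ0=1111 Δ1=0111 | 1Δ
t=4: Δ0=0111 Δ1=1111 Δ2=1101 Δ3=1000 | 3Δ
t=5: Δ0=1000 Δ1=0000 | 1Δ
t=6: Δ0=0000 Δ1=1000 Δ2=1010 Δ3=1011 Δ4=1111 | 4Δ
t=7: Δ0=1111 Δ1=0111 | 1Δ
t=8: Δ0=0111 Δ1=1111 Δ2=1101 Δ3=1000 | 3Δ
t=9: Δ0=1000 Δ1=0000 | 1Δ
t=10: Δ0=0000 Δ1=1000 Δ2=1010 Δ3=1011 Δ4=1111 | 4Δ
t=11: Δ0=1111 Δ1=0111 | 1Δ
t=12: Δ0=0111 Δ1=1111 Δ2=1101 Δ3=1000 | 3Δ
t=13: Δ0=1000 Δ1=0000 | 1Δ
t=14: Δ0=0000 Δ1=1000 Δ2=1010 Δ3=1011 Δ4=1111 | 4Δ
t=15: Δ0=1111 Δ1=0111 | 1Δ
t=16: Δ0=0111 Δ1=1111 Δ2=1101 Δ3=1000 | 3Δ
t=17: Δ0=1000 Δ1=0000 | 1Δ
t=18: Δ0=0000 Δ1=1000 Δ2=1010 Δ3=1011 Δ4=1111 | 4Δ
t=19: Δ0=1111 Δ1=0111 | 1Δ

1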